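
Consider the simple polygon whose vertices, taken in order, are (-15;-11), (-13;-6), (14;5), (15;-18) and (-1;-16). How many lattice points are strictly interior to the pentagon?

422

The shoelace formula gives twice the area as |((-15)·(-6) − (-13)·(-11)) + ((-13)·5 − 14·(-6)) + (14·(-18) − 15·5) + (15·(-16) − (-1)·(-18)) + ((-1)·(-11) − (-15)·(-16))| = 848, so the area is 424.
Along each edge there are gcd(|Δx|,|Δy|)+1 lattice points, so counting each shared vertex once the boundary has gcd(2,5) + gcd(27,11) + gcd(1,23) + gcd(16,2) + gcd(14,5) = 1+1+1+2+1 = 6.
Pick's theorem gives I = A − B/2 + 1 = 424 − 6/2 + 1 = 422.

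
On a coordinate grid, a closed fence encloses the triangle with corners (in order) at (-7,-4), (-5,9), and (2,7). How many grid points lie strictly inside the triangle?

47

By the shoelace formula, twice the signed area is |[(-7)·9 − (-5)·(-4)] + [(-5)·7 − 2·9] + [2·(-4) − (-7)·7]| = 95, so the area is 95/2.
The number of boundary lattice points is Σ gcd(|Δx|,|Δy|) = gcd(2,13) + gcd(7,2) + gcd(9,11) = 1+1+1 = 3.
Pick's theorem gives I = A − B/2 + 1 = 95/2 − 3/2 + 1 = 47.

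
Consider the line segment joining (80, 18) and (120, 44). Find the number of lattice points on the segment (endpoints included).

The number of lattice points on a segment between lattice points is gcd(|Δx|,|Δy|) + 1 = gcd(40,26) + 1 = 2 + 1 = 3.

3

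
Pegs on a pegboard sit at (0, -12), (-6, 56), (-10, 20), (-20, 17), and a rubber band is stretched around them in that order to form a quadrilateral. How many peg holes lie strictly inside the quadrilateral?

416

By the shoelace formula, twice the signed area is |[0·56 − (-6)·(-12)] + [(-6)·20 − (-10)·56] + [(-10)·17 − (-20)·20] + [(-20)·(-12) − 0·17]| = 838, so the area is 419.
Summing gcd(|Δx|,|Δy|) over the edges gives the boundary count: gcd(6,68) + gcd(4,36) + gcd(10,3) + gcd(20,29) = 2+4+1+1 = 8.
Pick's theorem gives I = A − B/2 + 1 = 419 − 8/2 + 1 = 416.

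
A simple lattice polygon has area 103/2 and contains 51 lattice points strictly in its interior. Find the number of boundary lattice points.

3

Pick's theorem gives A = I + B/2 − 1, so B = 2(A − I + 1) = 2(103/2 − 51 + 1) = 3.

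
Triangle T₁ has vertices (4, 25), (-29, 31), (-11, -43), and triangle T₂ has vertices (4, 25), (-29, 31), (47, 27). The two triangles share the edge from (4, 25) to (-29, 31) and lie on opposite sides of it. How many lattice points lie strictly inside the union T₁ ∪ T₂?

The union is the simple quadrilateral with vertices (4, 25), (-11, -43), (-29, 31), (47, 27) in order.
Using the shoelace formula, 2A = |[4·(-43) − (-11)·25] + [(-11)·31 − (-29)·(-43)] + [(-29)·27 − 47·31] + [47·25 − 4·27]| = 2658, so the area is 1329.
Along each edge there are gcd(|Δx|,|Δy|)+1 lattice points, so counting each shared vertex once the boundary has gcd(15,68) + gcd(18,74) + gcd(76,4) + gcd(43,2) = 1+2+4+1 = 8.
By Pick's theorem I = A − B/2 + 1 = 1329 − 8/2 + 1 = 1326.

1326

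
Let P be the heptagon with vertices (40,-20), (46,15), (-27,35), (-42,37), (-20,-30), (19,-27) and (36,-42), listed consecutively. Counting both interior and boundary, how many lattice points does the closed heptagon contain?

The shoelace formula gives twice the area as |[40·15 − 46·(-20)] + [46·35 − (-27)·15] + [(-27)·37 − (-42)·35] + [(-42)·(-30) − (-20)·37] + [(-20)·(-27) − 19·(-30)] + [19·(-42) − 36·(-27)] + [36·(-20) − 40·(-42)]| = 8250, so the area is 4125.
Summing gcd(|Δx|,|Δy|) over the edges gives the boundary count: gcd(6,35) + gcd(73,20) + gcd(15,2) + gcd(22,67) + gcd(39,3) + gcd(17,15) + gcd(4,22) = 1+1+1+1+3+1+2 = 10.
Pick's theorem gives I = A − B/2 + 1 = 4125 − 10/2 + 1 = 4121, so the closed region contains I + B = 4121 + 10 = 4131 lattice points.

4131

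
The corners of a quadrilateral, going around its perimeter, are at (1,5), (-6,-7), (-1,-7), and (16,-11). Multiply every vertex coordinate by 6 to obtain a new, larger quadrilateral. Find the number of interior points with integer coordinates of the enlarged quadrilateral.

By the shoelace formula, twice the signed area is |[1·(-7) − (-6)·5] + [(-6)·(-7) − (-1)·(-7)] + [(-1)·(-11) − 16·(-7)] + [16·5 − 1·(-11)]| = 272, so the area is 136.
The number of boundary lattice points is Σ gcd(|Δx|,|Δy|) = gcd(7,12) + gcd(5,0) + gcd(17,4) + gcd(15,16) = 1+5+1+1 = 8.
Scaling by 6 multiplies the area by 6² = 36 (so the new area is 4896) and multiplies the boundary lattice-point count by 6, giving 48.
By Pick's theorem, the interior count of the dilated polygon is 4896 − 48/2 + 1 = 4873.

4873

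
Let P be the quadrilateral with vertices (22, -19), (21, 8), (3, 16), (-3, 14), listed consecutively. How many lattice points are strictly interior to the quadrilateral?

361

Using the shoelace formula, 2A = |[22·8 − 21·(-19)] + [21·16 − 3·8] + [3·14 − (-3)·16] + [(-3)·(-19) − 22·14]| = 726, so the area is 363.
Along each edge there are gcd(|Δx|,|Δy|)+1 lattice points, so counting each shared vertex once the boundary has gcd(1,27) + gcd(18,8) + gcd(6,2) + gcd(25,33) = 1+2+2+1 = 6.
Pick's theorem gives I = A − B/2 + 1 = 363 − 6/2 + 1 = 361.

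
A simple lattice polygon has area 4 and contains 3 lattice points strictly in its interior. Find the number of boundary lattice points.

Pick's theorem gives A = I + B/2 − 1, so B = 2(A − I + 1) = 2(4 − 3 + 1) = 4.

4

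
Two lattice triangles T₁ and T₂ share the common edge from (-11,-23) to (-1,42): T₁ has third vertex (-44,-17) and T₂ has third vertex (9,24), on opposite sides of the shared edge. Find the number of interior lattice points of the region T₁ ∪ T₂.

1515

The union is the simple quadrilateral with vertices (-11,-23), (-44,-17), (-1,42), (9,24) in order.
The shoelace formula gives twice the area as |[(-11)·(-17) − (-44)·(-23)] + [(-44)·42 − (-1)·(-17)] + [(-1)·24 − 9·42] + [9·(-23) − (-11)·24]| = 3035, so the area is 3035/2.
Along each edge there are gcd(|Δx|,|Δy|)+1 lattice points, so counting each shared vertex once the boundary has gcd(33,6) + gcd(43,59) + gcd(10,18) + gcd(20,47) = 3+1+2+1 = 7.
By Pick's theorem I = A − B/2 + 1 = 3035/2 − 7/2 + 1 = 1515.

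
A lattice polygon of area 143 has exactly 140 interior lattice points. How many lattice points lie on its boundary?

Pick's theorem gives A = I + B/2 − 1, so B = 2(A − I + 1) = 2(143 − 140 + 1) = 8.

8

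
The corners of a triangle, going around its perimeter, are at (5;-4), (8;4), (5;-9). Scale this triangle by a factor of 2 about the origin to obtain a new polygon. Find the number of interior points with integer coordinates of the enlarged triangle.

The shoelace formula gives twice the area as |[5·4 − 8·(-4)] + [8·(-9) − 5·4] + [5·(-4) − 5·(-9)]| = 15, so the area is 7.5.
Summing gcd(|Δx|,|Δy|) over the edges gives the boundary count: gcd(3,8) + gcd(3,13) + gcd(0,5) = 1+1+5 = 7.
Scaling by 2 multiplies the area by 2² = 4 (so the new area is 30) and multiplies the boundary lattice-point count by 2, giving 14.
By Pick's theorem, the interior count of the dilated polygon is 30 − 14/2 + 1 = 24.

24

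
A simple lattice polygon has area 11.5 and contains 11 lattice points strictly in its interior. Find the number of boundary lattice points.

Pick's theorem gives A = I + B/2 − 1, so B = 2(A − I + 1) = 2(11.5 − 11 + 1) = 3.

3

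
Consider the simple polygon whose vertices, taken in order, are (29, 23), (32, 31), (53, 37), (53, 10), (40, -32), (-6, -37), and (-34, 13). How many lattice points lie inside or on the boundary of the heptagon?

Using the shoelace formula, 2A = |[29·31 − 32·23] + [32·37 − 53·31] + [53·10 − 53·37] + [53·(-32) − 40·10] + [40·(-37) − (-6)·(-32)] + [(-6)·13 − (-34)·(-37)] + [(-34)·23 − 29·13]| = 7990, so the area is 3995.
Along each edge there are gcd(|Δx|,|Δy|)+1 lattice points, so counting each shared vertex once the boundary has gcd(3,8) + gcd(21,6) + gcd(0,27) + gcd(13,42) + gcd(46,5) + gcd(28,50) + gcd(63,10) = 1+3+27+1+1+2+1 = 36.
Pick's theorem gives I = A − B/2 + 1 = 3995 − 36/2 + 1 = 3978, so the closed region contains I + B = 3978 + 36 = 4014 lattice points.

4014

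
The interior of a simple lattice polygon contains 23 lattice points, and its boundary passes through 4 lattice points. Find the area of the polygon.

Pick's theorem states A = I + B/2 − 1, so A = 23 + 4/2 − 1 = 24.

24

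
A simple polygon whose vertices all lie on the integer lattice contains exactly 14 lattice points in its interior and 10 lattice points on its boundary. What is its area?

By Pick's theorem, A = I + B/2 − 1 = 14 + 10/2 − 1 = 18.

18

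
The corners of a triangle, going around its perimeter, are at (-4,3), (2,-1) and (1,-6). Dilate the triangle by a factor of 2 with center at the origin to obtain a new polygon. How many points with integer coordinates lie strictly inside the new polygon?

65

The shoelace formula gives twice the area as |[(-4)·(-1) − 2·3] + [2·(-6) − 1·(-1)] + [1·3 − (-4)·(-6)]| = 34, so the area is 17.
Along each edge there are gcd(|Δx|,|Δy|)+1 lattice points, so counting each shared vertex once the boundary has gcd(6,4) + gcd(1,5) + gcd(5,9) = 2+1+1 = 4.
Scaling by 2 multiplies the area by 2² = 4 (so the new area is 68) and multiplies the boundary lattice-point count by 2, giving 8.
By Pick's theorem, the interior count of the dilated polygon is 68 − 8/2 + 1 = 65.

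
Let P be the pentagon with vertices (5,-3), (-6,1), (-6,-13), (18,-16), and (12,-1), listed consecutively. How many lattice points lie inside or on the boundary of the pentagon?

284

The shoelace formula gives twice the area as |(5·1 − (-6)·(-3)) + ((-6)·(-13) − (-6)·1) + ((-6)·(-16) − 18·(-13)) + (18·(-1) − 12·(-16)) + (12·(-3) − 5·(-1))| = 544, so the area is 272.
Summing gcd(|Δx|,|Δy|) over the edges gives the boundary count: gcd(11,4) + gcd(0,14) + gcd(24,3) + gcd(6,15) + gcd(7,2) = 1+14+3+3+1 = 22.
Pick's theorem gives I = A − B/2 + 1 = 272 − 22/2 + 1 = 262, so the closed region contains I + B = 262 + 22 = 284 lattice points.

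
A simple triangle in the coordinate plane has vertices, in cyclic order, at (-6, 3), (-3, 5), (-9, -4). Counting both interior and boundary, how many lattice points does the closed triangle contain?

11

Using the shoelace formula, 2A = |[(-6)·5 − (-3)·3] + [(-3)·(-4) − (-9)·5] + [(-9)·3 − (-6)·(-4)]| = 15, so the area is 7.5.
Summing gcd(|Δx|,|Δy|) over the edges gives the boundary count: gcd(3,2) + gcd(6,9) + gcd(3,7) = 1+3+1 = 5.
Pick's theorem gives I = A − B/2 + 1 = 7.5 − 5/2 + 1 = 6, so the closed region contains I + B = 6 + 5 = 11 lattice points.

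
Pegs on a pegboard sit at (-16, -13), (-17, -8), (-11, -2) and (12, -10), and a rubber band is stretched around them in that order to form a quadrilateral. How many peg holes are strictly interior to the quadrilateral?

The shoelace formula gives twice the area as |((-16)·(-8) − (-17)·(-13)) + ((-17)·(-2) − (-11)·(-8)) + ((-11)·(-10) − 12·(-2)) + (12·(-13) − (-16)·(-10))| = 329, so the area is 329/2.
Summing gcd(|Δx|,|Δy|) over the edges gives the boundary count: gcd(1,5) + gcd(6,6) + gcd(23,8) + gcd(28,3) = 1+6+1+1 = 9.
By Pick's theorem A = I + B/2 − 1, so I = 329/2 − 9/2 + 1 = 161.

161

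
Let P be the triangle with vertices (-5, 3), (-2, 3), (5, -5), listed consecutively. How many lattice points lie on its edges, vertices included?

Summing gcd(|Δx|,|Δy|) over the edges gives the boundary count: gcd(3,0) + gcd(7,8) + gcd(10,8) = 3+1+2 = 6.

6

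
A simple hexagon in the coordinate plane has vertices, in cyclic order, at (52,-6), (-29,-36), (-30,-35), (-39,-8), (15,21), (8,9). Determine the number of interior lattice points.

2235

By the shoelace formula, twice the signed area is |[52·(-36) − (-29)·(-6)] + [(-29)·(-35) − (-30)·(-36)] + [(-30)·(-8) − (-39)·(-35)] + [(-39)·21 − 15·(-8)] + [15·9 − 8·21] + [8·(-6) − 52·9]| = 4484, so the area is 2242.
The number of boundary lattice points is Σ gcd(|Δx|,|Δy|) = gcd(81,30) + gcd(1,1) + gcd(9,27) + gcd(54,29) + gcd(7,12) + gcd(44,15) = 3+1+9+1+1+1 = 16.
Pick's theorem gives I = A − B/2 + 1 = 2242 − 16/2 + 1 = 2235.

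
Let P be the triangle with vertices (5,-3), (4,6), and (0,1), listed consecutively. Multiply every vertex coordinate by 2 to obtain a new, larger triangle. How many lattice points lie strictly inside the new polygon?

80

By the shoelace formula, twice the signed area is |(5·6 − 4·(-3)) + (4·1 − 0·6) + (0·(-3) − 5·1)| = 41, so the area is 41/2.
Along each edge there are gcd(|Δx|,|Δy|)+1 lattice points, so counting each shared vertex once the boundary has gcd(1,9) + gcd(4,5) + gcd(5,4) = 1+1+1 = 3.
Scaling by 2 multiplies the area by 2² = 4 (so the new area is 82) and multiplies the boundary lattice-point count by 2, giving 6.
By Pick's theorem, the interior count of the dilated polygon is 82 − 6/2 + 1 = 80.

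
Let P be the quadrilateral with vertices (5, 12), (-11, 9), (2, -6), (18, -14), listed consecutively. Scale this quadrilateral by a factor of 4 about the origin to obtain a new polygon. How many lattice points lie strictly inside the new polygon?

4683

The shoelace formula gives twice the area as |[5·9 − (-11)·12] + [(-11)·(-6) − 2·9] + [2·(-14) − 18·(-6)] + [18·12 − 5·(-14)]| = 591, so the area is 295.5.
Along each edge there are gcd(|Δx|,|Δy|)+1 lattice points, so counting each shared vertex once the boundary has gcd(16,3) + gcd(13,15) + gcd(16,8) + gcd(13,26) = 1+1+8+13 = 23.
Scaling by 4 multiplies the area by 4² = 16 (so the new area is 4728) and multiplies the boundary lattice-point count by 4, giving 92.
By Pick's theorem, the interior count of the dilated polygon is 4728 − 92/2 + 1 = 4683.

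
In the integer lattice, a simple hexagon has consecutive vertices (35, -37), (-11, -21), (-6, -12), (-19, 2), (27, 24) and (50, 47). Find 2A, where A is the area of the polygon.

Using the shoelace formula, 2A = |[35·(-21) − (-11)·(-37)] + [(-11)·(-12) − (-6)·(-21)] + [(-6)·2 − (-19)·(-12)] + [(-19)·24 − 27·2] + [27·47 − 50·24] + [50·(-37) − 35·47]| = 5312, so the area is 2656.

5312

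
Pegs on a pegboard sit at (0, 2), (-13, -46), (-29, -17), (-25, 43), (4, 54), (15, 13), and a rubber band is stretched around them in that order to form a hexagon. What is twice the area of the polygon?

Using the shoelace formula, 2A = |(0·(-46) − (-13)·2) + ((-13)·(-17) − (-29)·(-46)) + ((-29)·43 − (-25)·(-17)) + ((-25)·54 − 4·43) + (4·13 − 15·54) + (15·2 − 0·13)| = 5009, so the area is 5009/2.

5009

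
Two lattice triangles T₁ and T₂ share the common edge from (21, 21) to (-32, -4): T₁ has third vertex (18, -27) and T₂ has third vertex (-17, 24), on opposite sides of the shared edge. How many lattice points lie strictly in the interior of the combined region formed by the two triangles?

The union is the simple quadrilateral with vertices (21, 21), (18, -27), (-32, -4), (-17, 24) in order.
Using the shoelace formula, 2A = |(21·(-27) − 18·21) + (18·(-4) − (-32)·(-27)) + ((-32)·24 − (-17)·(-4)) + ((-17)·21 − 21·24)| = 3578, so the area is 1789.
Summing gcd(|Δx|,|Δy|) over the edges gives the boundary count: gcd(3,48) + gcd(50,23) + gcd(15,28) + gcd(38,3) = 3+1+1+1 = 6.
By Pick's theorem I = A − B/2 + 1 = 1789 − 6/2 + 1 = 1787.

1787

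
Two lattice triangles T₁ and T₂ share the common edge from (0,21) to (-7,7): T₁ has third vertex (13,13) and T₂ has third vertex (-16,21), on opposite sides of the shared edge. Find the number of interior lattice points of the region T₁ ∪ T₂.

The union is the simple quadrilateral with vertices (0,21), (13,13), (-7,7), (-16,21) in order.
Using the shoelace formula, 2A = |(0·13 − 13·21) + (13·7 − (-7)·13) + ((-7)·21 − (-16)·7) + ((-16)·21 − 0·21)| = 462, so the area is 231.
Summing gcd(|Δx|,|Δy|) over the edges gives the boundary count: gcd(13,8) + gcd(20,6) + gcd(9,14) + gcd(16,0) = 1+2+1+16 = 20.
By Pick's theorem I = A − B/2 + 1 = 231 − 20/2 + 1 = 222.

222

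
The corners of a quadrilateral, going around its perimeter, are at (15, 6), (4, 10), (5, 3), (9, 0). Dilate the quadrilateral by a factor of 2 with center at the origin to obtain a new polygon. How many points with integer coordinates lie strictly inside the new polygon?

222

The shoelace formula gives twice the area as |(15·10 − 4·6) + (4·3 − 5·10) + (5·0 − 9·3) + (9·6 − 15·0)| = 115, so the area is 57.5.
Along each edge there are gcd(|Δx|,|Δy|)+1 lattice points, so counting each shared vertex once the boundary has gcd(11,4) + gcd(1,7) + gcd(4,3) + gcd(6,6) = 1+1+1+6 = 9.
Scaling by 2 multiplies the area by 2² = 4 (so the new area is 230) and multiplies the boundary lattice-point count by 2, giving 18.
By Pick's theorem, the interior count of the dilated polygon is 230 − 18/2 + 1 = 222.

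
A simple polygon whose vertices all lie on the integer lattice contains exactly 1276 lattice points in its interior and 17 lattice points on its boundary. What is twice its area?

By Pick's theorem, A = I + B/2 − 1 = 1276 + 17/2 − 1 = 2567/2.
Hence 2A = 2567.

2567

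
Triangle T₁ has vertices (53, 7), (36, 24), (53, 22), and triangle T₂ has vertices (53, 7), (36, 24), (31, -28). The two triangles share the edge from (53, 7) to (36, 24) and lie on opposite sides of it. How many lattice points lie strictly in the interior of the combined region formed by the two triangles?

The union is the simple quadrilateral with vertices (53, 7), (53, 22), (36, 24), (31, -28) in order.
Using the shoelace formula, 2A = |(53·22 − 53·7) + (53·24 − 36·22) + (36·(-28) − 31·24) + (31·7 − 53·(-28))| = 1224, so the area is 612.
Along each edge there are gcd(|Δx|,|Δy|)+1 lattice points, so counting each shared vertex once the boundary has gcd(0,15) + gcd(17,2) + gcd(5,52) + gcd(22,35) = 15+1+1+1 = 18.
By Pick's theorem I = A − B/2 + 1 = 612 − 18/2 + 1 = 604.

604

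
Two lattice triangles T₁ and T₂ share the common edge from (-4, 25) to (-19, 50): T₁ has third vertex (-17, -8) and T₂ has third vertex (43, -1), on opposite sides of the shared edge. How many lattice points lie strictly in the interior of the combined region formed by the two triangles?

801

The union is the simple quadrilateral with vertices (-4, 25), (-17, -8), (-19, 50), (43, -1) in order.
The shoelace formula gives twice the area as |[(-4)·(-8) − (-17)·25] + [(-17)·50 − (-19)·(-8)] + [(-19)·(-1) − 43·50] + [43·25 − (-4)·(-1)]| = 1605, so the area is 1605/2.
The number of boundary lattice points is Σ gcd(|Δx|,|Δy|) = gcd(13,33) + gcd(2,58) + gcd(62,51) + gcd(47,26) = 1+2+1+1 = 5.
By Pick's theorem I = A − B/2 + 1 = 1605/2 − 5/2 + 1 = 801.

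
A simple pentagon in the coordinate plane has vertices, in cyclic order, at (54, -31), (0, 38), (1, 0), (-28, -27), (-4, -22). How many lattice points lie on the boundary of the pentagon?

7

The number of boundary lattice points is Σ gcd(|Δx|,|Δy|) = gcd(54,69) + gcd(1,38) + gcd(29,27) + gcd(24,5) + gcd(58,9) = 3+1+1+1+1 = 7.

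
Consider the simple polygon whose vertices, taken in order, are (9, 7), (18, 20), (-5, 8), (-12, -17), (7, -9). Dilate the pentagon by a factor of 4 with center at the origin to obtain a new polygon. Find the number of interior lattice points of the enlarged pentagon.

6677

By the shoelace formula, twice the signed area is |[9·20 − 18·7] + [18·8 − (-5)·20] + [(-5)·(-17) − (-12)·8] + [(-12)·(-9) − 7·(-17)] + [7·7 − 9·(-9)]| = 836, so the area is 418.
Along each edge there are gcd(|Δx|,|Δy|)+1 lattice points, so counting each shared vertex once the boundary has gcd(9,13) + gcd(23,12) + gcd(7,25) + gcd(19,8) + gcd(2,16) = 1+1+1+1+2 = 6.
Scaling by 4 multiplies the area by 4² = 16 (so the new area is 6688) and multiplies the boundary lattice-point count by 4, giving 24.
By Pick's theorem, the interior count of the dilated polygon is 6688 − 24/2 + 1 = 6677.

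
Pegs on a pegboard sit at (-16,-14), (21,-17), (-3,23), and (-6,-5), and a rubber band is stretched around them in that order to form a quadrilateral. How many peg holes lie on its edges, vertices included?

Summing gcd(|Δx|,|Δy|) over the edges gives the boundary count: gcd(37,3) + gcd(24,40) + gcd(3,28) + gcd(10,9) = 1+8+1+1 = 11.

11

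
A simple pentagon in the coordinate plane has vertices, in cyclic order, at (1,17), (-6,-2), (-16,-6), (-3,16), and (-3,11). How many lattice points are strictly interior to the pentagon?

The shoelace formula gives twice the area as |[1·(-2) − (-6)·17] + [(-6)·(-6) − (-16)·(-2)] + [(-16)·16 − (-3)·(-6)] + [(-3)·11 − (-3)·16] + [(-3)·17 − 1·11]| = 217, so the area is 108.5.
The number of boundary lattice points is Σ gcd(|Δx|,|Δy|) = gcd(7,19) + gcd(10,4) + gcd(13,22) + gcd(0,5) + gcd(4,6) = 1+2+1+5+2 = 11.
Pick's theorem gives I = A − B/2 + 1 = 108.5 − 11/2 + 1 = 104.

104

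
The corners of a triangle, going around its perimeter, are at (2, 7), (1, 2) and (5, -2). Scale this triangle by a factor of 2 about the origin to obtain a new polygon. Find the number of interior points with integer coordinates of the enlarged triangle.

41

Using the shoelace formula, 2A = |[2·2 − 1·7] + [1·(-2) − 5·2] + [5·7 − 2·(-2)]| = 24, so the area is 12.
The number of boundary lattice points is Σ gcd(|Δx|,|Δy|) = gcd(1,5) + gcd(4,4) + gcd(3,9) = 1+4+3 = 8.
Scaling by 2 multiplies the area by 2² = 4 (so the new area is 48) and multiplies the boundary lattice-point count by 2, giving 16.
By Pick's theorem, the interior count of the dilated polygon is 48 − 16/2 + 1 = 41.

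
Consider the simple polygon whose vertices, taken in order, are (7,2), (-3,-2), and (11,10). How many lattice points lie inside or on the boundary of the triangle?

The shoelace formula gives twice the area as |(7·(-2) − (-3)·2) + ((-3)·10 − 11·(-2)) + (11·2 − 7·10)| = 64, so the area is 32.
The number of boundary lattice points is Σ gcd(|Δx|,|Δy|) = gcd(10,4) + gcd(14,12) + gcd(4,8) = 2+2+4 = 8.
Pick's theorem gives I = A − B/2 + 1 = 32 − 8/2 + 1 = 29, so the closed region contains I + B = 29 + 8 = 37 lattice points.

37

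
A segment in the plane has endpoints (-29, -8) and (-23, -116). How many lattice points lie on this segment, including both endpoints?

The number of lattice points on a segment between lattice points is gcd(|Δx|,|Δy|) + 1 = gcd(6,108) + 1 = 6 + 1 = 7.

7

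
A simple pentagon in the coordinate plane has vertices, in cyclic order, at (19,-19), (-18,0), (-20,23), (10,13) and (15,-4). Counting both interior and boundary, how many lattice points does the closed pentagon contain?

853

By the shoelace formula, twice the signed area is |[19·0 − (-18)·(-19)] + [(-18)·23 − (-20)·0] + [(-20)·13 − 10·23] + [10·(-4) − 15·13] + [15·(-19) − 19·(-4)]| = 1690, so the area is 845.
The number of boundary lattice points is Σ gcd(|Δx|,|Δy|) = gcd(37,19) + gcd(2,23) + gcd(30,10) + gcd(5,17) + gcd(4,15) = 1+1+10+1+1 = 14.
Pick's theorem gives I = A − B/2 + 1 = 845 − 14/2 + 1 = 839, so the closed region contains I + B = 839 + 14 = 853 lattice points.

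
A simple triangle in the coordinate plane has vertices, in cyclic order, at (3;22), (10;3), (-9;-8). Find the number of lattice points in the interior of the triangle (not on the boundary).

The shoelace formula gives twice the area as |(3·3 − 10·22) + (10·(-8) − (-9)·3) + ((-9)·22 − 3·(-8))| = 438, so the area is 219.
Along each edge there are gcd(|Δx|,|Δy|)+1 lattice points, so counting each shared vertex once the boundary has gcd(7,19) + gcd(19,11) + gcd(12,30) = 1+1+6 = 8.
Pick's theorem gives I = A − B/2 + 1 = 219 − 8/2 + 1 = 216.

216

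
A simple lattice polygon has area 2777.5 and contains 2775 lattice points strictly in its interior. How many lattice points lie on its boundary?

Pick's theorem gives A = I + B/2 − 1, so B = 2(A − I + 1) = 2(2777.5 − 2775 + 1) = 7.

7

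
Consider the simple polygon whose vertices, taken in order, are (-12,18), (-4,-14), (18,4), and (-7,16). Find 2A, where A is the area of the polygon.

858

Using the shoelace formula, 2A = |[(-12)·(-14) − (-4)·18] + [(-4)·4 − 18·(-14)] + [18·16 − (-7)·4] + [(-7)·18 − (-12)·16]| = 858, so the area is 429.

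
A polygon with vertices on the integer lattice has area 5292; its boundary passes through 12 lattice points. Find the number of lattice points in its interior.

Pick's theorem A = I + B/2 − 1 rearranges to I = A − B/2 + 1 = 5292 − 12/2 + 1 = 5287.

5287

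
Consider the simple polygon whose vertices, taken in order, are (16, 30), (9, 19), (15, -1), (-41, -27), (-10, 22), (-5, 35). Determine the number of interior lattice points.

The shoelace formula gives twice the area as |[16·19 − 9·30] + [9·(-1) − 15·19] + [15·(-27) − (-41)·(-1)] + [(-41)·22 − (-10)·(-27)] + [(-10)·35 − (-5)·22] + [(-5)·30 − 16·35]| = 2828, so the area is 1414.
The number of boundary lattice points is Σ gcd(|Δx|,|Δy|) = gcd(7,11) + gcd(6,20) + gcd(56,26) + gcd(31,49) + gcd(5,13) + gcd(21,5) = 1+2+2+1+1+1 = 8.
Pick's theorem gives I = A − B/2 + 1 = 1414 − 8/2 + 1 = 1411.

1411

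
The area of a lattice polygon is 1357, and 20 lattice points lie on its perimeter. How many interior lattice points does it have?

Pick's theorem A = I + B/2 − 1 rearranges to I = A − B/2 + 1 = 1357 − 20/2 + 1 = 1348.

1348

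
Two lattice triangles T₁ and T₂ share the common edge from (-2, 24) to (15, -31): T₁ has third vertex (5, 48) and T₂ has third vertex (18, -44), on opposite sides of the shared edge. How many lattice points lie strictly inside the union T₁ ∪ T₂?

The union is the simple quadrilateral with vertices (-2, 24), (5, 48), (15, -31), (18, -44) in order.
The shoelace formula gives twice the area as |((-2)·48 − 5·24) + (5·(-31) − 15·48) + (15·(-44) − 18·(-31)) + (18·24 − (-2)·(-44))| = 849, so the area is 424.5.
The number of boundary lattice points is Σ gcd(|Δx|,|Δy|) = gcd(7,24) + gcd(10,79) + gcd(3,13) + gcd(20,68) = 1+1+1+4 = 7.
By Pick's theorem I = A − B/2 + 1 = 424.5 − 7/2 + 1 = 422.

422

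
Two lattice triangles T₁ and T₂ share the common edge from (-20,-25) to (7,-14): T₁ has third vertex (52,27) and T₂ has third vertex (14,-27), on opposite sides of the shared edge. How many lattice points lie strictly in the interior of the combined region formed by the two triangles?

517

The union is the simple quadrilateral with vertices (-20,-25), (52,27), (7,-14), (14,-27) in order.
By the shoelace formula, twice the signed area is |((-20)·27 − 52·(-25)) + (52·(-14) − 7·27) + (7·(-27) − 14·(-14)) + (14·(-25) − (-20)·(-27))| = 1040, so the area is 520.
The number of boundary lattice points is Σ gcd(|Δx|,|Δy|) = gcd(72,52) + gcd(45,41) + gcd(7,13) + gcd(34,2) = 4+1+1+2 = 8.
By Pick's theorem I = A − B/2 + 1 = 520 − 8/2 + 1 = 517.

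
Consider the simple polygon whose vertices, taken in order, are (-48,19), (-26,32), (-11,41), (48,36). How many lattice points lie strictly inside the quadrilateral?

738

Using the shoelace formula, 2A = |[(-48)·32 − (-26)·19] + [(-26)·41 − (-11)·32] + [(-11)·36 − 48·41] + [48·19 − (-48)·36]| = 1480, so the area is 740.
Summing gcd(|Δx|,|Δy|) over the edges gives the boundary count: gcd(22,13) + gcd(15,9) + gcd(59,5) + gcd(96,17) = 1+3+1+1 = 6.
By Pick's theorem A = I + B/2 − 1, so I = 740 − 6/2 + 1 = 738.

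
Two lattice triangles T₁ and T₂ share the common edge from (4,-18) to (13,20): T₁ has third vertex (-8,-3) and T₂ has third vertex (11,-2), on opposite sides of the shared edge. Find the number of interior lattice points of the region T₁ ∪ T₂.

354

The union is the simple quadrilateral with vertices (4,-18), (-8,-3), (13,20), (11,-2) in order.
By the shoelace formula, twice the signed area is |[4·(-3) − (-8)·(-18)] + [(-8)·20 − 13·(-3)] + [13·(-2) − 11·20] + [11·(-18) − 4·(-2)]| = 713, so the area is 356.5.
The number of boundary lattice points is Σ gcd(|Δx|,|Δy|) = gcd(12,15) + gcd(21,23) + gcd(2,22) + gcd(7,16) = 3+1+2+1 = 7.
By Pick's theorem I = A − B/2 + 1 = 356.5 − 7/2 + 1 = 354.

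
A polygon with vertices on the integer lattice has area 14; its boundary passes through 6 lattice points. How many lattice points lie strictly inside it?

12

From Pick's theorem, I = A − B/2 + 1 = 14 − 6/2 + 1 = 12.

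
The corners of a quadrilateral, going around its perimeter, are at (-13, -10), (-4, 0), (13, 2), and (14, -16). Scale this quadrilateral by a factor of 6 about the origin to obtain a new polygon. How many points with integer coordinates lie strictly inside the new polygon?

11359

The shoelace formula gives twice the area as |[(-13)·0 − (-4)·(-10)] + [(-4)·2 − 13·0] + [13·(-16) − 14·2] + [14·(-10) − (-13)·(-16)]| = 632, so the area is 316.
The number of boundary lattice points is Σ gcd(|Δx|,|Δy|) = gcd(9,10) + gcd(17,2) + gcd(1,18) + gcd(27,6) = 1+1+1+3 = 6.
Scaling by 6 multiplies the area by 6² = 36 (so the new area is 11376) and multiplies the boundary lattice-point count by 6, giving 36.
By Pick's theorem, the interior count of the dilated polygon is 11376 − 36/2 + 1 = 11359.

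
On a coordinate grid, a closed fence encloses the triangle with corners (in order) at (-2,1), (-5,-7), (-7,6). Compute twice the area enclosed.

By the shoelace formula, twice the signed area is |[(-2)·(-7) − (-5)·1] + [(-5)·6 − (-7)·(-7)] + [(-7)·1 − (-2)·6]| = 55, so the area is 27.5.

55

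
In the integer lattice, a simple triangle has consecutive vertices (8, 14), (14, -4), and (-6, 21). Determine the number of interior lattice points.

The shoelace formula gives twice the area as |(8·(-4) − 14·14) + (14·21 − (-6)·(-4)) + ((-6)·14 − 8·21)| = 210, so the area is 105.
Summing gcd(|Δx|,|Δy|) over the edges gives the boundary count: gcd(6,18) + gcd(20,25) + gcd(14,7) = 6+5+7 = 18.
By Pick's theorem A = I + B/2 − 1, so I = 105 − 18/2 + 1 = 97.

97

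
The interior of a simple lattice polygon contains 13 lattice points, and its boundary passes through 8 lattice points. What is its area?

16

By Pick's theorem, A = I + B/2 − 1 = 13 + 8/2 − 1 = 16.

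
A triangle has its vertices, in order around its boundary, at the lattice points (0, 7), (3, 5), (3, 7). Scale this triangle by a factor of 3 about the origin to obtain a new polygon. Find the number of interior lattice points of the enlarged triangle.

The shoelace formula gives twice the area as |[0·5 − 3·7] + [3·7 − 3·5] + [3·7 − 0·7]| = 6, so the area is 3.
Along each edge there are gcd(|Δx|,|Δy|)+1 lattice points, so counting each shared vertex once the boundary has gcd(3,2) + gcd(0,2) + gcd(3,0) = 1+2+3 = 6.
Scaling by 3 multiplies the area by 3² = 9 (so the new area is 27) and multiplies the boundary lattice-point count by 3, giving 18.
By Pick's theorem, the interior count of the dilated polygon is 27 − 18/2 + 1 = 19.

19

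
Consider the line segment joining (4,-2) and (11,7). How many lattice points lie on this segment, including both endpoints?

2

The number of lattice points on a segment between lattice points is gcd(|Δx|,|Δy|) + 1 = gcd(7,9) + 1 = 1 + 1 = 2.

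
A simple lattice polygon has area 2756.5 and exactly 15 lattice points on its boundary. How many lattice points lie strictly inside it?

From Pick's theorem, I = A − B/2 + 1 = 2756.5 − 15/2 + 1 = 2750.

2750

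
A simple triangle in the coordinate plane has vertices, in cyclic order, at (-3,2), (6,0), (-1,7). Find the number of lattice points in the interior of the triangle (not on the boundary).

Using the shoelace formula, 2A = |[(-3)·0 − 6·2] + [6·7 − (-1)·0] + [(-1)·2 − (-3)·7]| = 49, so the area is 24.5.
The number of boundary lattice points is Σ gcd(|Δx|,|Δy|) = gcd(9,2) + gcd(7,7) + gcd(2,5) = 1+7+1 = 9.
Pick's theorem gives I = A − B/2 + 1 = 24.5 − 9/2 + 1 = 21.

21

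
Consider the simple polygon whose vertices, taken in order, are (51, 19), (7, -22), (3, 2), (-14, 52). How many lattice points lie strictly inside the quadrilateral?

1952

The shoelace formula gives twice the area as |(51·(-22) − 7·19) + (7·2 − 3·(-22)) + (3·52 − (-14)·2) + ((-14)·19 − 51·52)| = 3909, so the area is 3909/2.
Along each edge there are gcd(|Δx|,|Δy|)+1 lattice points, so counting each shared vertex once the boundary has gcd(44,41) + gcd(4,24) + gcd(17,50) + gcd(65,33) = 1+4+1+1 = 7.
Pick's theorem gives I = A − B/2 + 1 = 3909/2 − 7/2 + 1 = 1952.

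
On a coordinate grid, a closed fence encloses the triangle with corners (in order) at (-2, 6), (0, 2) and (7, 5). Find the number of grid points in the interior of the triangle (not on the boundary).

16

Using the shoelace formula, 2A = |[(-2)·2 − 0·6] + [0·5 − 7·2] + [7·6 − (-2)·5]| = 34, so the area is 17.
Along each edge there are gcd(|Δx|,|Δy|)+1 lattice points, so counting each shared vertex once the boundary has gcd(2,4) + gcd(7,3) + gcd(9,1) = 2+1+1 = 4.
Pick's theorem gives I = A − B/2 + 1 = 17 − 4/2 + 1 = 16.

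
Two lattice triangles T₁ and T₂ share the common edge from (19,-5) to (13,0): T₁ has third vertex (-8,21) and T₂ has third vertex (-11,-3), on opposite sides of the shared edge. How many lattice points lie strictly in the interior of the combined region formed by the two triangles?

67

The union is the simple quadrilateral with vertices (19,-5), (-8,21), (13,0), (-11,-3) in order.
By the shoelace formula, twice the signed area is |(19·21 − (-8)·(-5)) + ((-8)·0 − 13·21) + (13·(-3) − (-11)·0) + ((-11)·(-5) − 19·(-3))| = 159, so the area is 159/2.
Along each edge there are gcd(|Δx|,|Δy|)+1 lattice points, so counting each shared vertex once the boundary has gcd(27,26) + gcd(21,21) + gcd(24,3) + gcd(30,2) = 1+21+3+2 = 27.
By Pick's theorem I = A − B/2 + 1 = 159/2 − 27/2 + 1 = 67.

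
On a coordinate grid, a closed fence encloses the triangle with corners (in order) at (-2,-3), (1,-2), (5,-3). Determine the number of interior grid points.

By the shoelace formula, twice the signed area is |[(-2)·(-2) − 1·(-3)] + [1·(-3) − 5·(-2)] + [5·(-3) − (-2)·(-3)]| = 7, so the area is 7/2.
Along each edge there are gcd(|Δx|,|Δy|)+1 lattice points, so counting each shared vertex once the boundary has gcd(3,1) + gcd(4,1) + gcd(7,0) = 1+1+7 = 9.
By Pick's theorem A = I + B/2 − 1, so I = 7/2 − 9/2 + 1 = 0.

0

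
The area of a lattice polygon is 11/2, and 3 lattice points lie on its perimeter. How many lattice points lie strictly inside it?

Pick's theorem A = I + B/2 − 1 rearranges to I = A − B/2 + 1 = 11/2 − 3/2 + 1 = 5.

5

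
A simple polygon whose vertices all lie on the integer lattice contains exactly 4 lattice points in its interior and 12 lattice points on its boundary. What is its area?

9

By Pick's theorem, A = I + B/2 − 1 = 4 + 12/2 − 1 = 9.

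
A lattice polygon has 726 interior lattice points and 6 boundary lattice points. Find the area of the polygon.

By Pick's theorem, A = I + B/2 − 1 = 726 + 6/2 − 1 = 728.

728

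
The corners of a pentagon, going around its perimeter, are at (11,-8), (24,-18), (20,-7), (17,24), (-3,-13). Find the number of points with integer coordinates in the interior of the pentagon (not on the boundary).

Using the shoelace formula, 2A = |[11·(-18) − 24·(-8)] + [24·(-7) − 20·(-18)] + [20·24 − 17·(-7)] + [17·(-13) − (-3)·24] + [(-3)·(-8) − 11·(-13)]| = 803, so the area is 401.5.
The number of boundary lattice points is Σ gcd(|Δx|,|Δy|) = gcd(13,10) + gcd(4,11) + gcd(3,31) + gcd(20,37) + gcd(14,5) = 1+1+1+1+1 = 5.
By Pick's theorem A = I + B/2 − 1, so I = 401.5 − 5/2 + 1 = 400.

400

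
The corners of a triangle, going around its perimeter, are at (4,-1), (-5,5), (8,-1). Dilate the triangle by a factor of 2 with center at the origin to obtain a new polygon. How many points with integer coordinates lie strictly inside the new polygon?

By the shoelace formula, twice the signed area is |(4·5 − (-5)·(-1)) + ((-5)·(-1) − 8·5) + (8·(-1) − 4·(-1))| = 24, so the area is 12.
The number of boundary lattice points is Σ gcd(|Δx|,|Δy|) = gcd(9,6) + gcd(13,6) + gcd(4,0) = 3+1+4 = 8.
Scaling by 2 multiplies the area by 2² = 4 (so the new area is 48) and multiplies the boundary lattice-point count by 2, giving 16.
By Pick's theorem, the interior count of the dilated polygon is 48 − 16/2 + 1 = 41.

41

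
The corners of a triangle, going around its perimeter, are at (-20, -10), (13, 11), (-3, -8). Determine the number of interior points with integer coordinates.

Using the shoelace formula, 2A = |((-20)·11 − 13·(-10)) + (13·(-8) − (-3)·11) + ((-3)·(-10) − (-20)·(-8))| = 291, so the area is 291/2.
Along each edge there are gcd(|Δx|,|Δy|)+1 lattice points, so counting each shared vertex once the boundary has gcd(33,21) + gcd(16,19) + gcd(17,2) = 3+1+1 = 5.
By Pick's theorem A = I + B/2 − 1, so I = 291/2 − 5/2 + 1 = 144.

144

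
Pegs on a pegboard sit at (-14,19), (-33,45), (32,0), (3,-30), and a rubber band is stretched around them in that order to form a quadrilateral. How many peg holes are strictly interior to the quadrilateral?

The shoelace formula gives twice the area as |[(-14)·45 − (-33)·19] + [(-33)·0 − 32·45] + [32·(-30) − 3·0] + [3·19 − (-14)·(-30)]| = 2766, so the area is 1383.
The number of boundary lattice points is Σ gcd(|Δx|,|Δy|) = gcd(19,26) + gcd(65,45) + gcd(29,30) + gcd(17,49) = 1+5+1+1 = 8.
Pick's theorem gives I = A − B/2 + 1 = 1383 − 8/2 + 1 = 1380.

1380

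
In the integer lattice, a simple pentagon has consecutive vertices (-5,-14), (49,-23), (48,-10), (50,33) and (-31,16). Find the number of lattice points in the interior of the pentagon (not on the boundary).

By the shoelace formula, twice the signed area is |((-5)·(-23) − 49·(-14)) + (49·(-10) − 48·(-23)) + (48·33 − 50·(-10)) + (50·16 − (-31)·33) + ((-31)·(-14) − (-5)·16)| = 5836, so the area is 2918.
The number of boundary lattice points is Σ gcd(|Δx|,|Δy|) = gcd(54,9) + gcd(1,13) + gcd(2,43) + gcd(81,17) + gcd(26,30) = 9+1+1+1+2 = 14.
By Pick's theorem A = I + B/2 − 1, so I = 2918 − 14/2 + 1 = 2912.

2912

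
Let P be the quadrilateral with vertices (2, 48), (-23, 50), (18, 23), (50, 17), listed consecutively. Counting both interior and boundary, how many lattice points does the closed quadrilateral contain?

Using the shoelace formula, 2A = |(2·50 − (-23)·48) + ((-23)·23 − 18·50) + (18·17 − 50·23) + (50·48 − 2·17)| = 1297, so the area is 1297/2.
Along each edge there are gcd(|Δx|,|Δy|)+1 lattice points, so counting each shared vertex once the boundary has gcd(25,2) + gcd(41,27) + gcd(32,6) + gcd(48,31) = 1+1+2+1 = 5.
Pick's theorem gives I = A − B/2 + 1 = 1297/2 − 5/2 + 1 = 647, so the closed region contains I + B = 647 + 5 = 652 lattice points.

652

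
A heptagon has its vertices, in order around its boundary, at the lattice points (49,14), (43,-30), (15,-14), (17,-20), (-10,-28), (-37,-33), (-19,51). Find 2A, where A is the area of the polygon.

By the shoelace formula, twice the signed area is |[49·(-30) − 43·14] + [43·(-14) − 15·(-30)] + [15·(-20) − 17·(-14)] + [17·(-28) − (-10)·(-20)] + [(-10)·(-33) − (-37)·(-28)] + [(-37)·51 − (-19)·(-33)] + [(-19)·14 − 49·51]| = 8947, so the area is 4473.5.

8947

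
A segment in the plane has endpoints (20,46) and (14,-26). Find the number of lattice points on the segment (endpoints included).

The number of lattice points on a segment between lattice points is gcd(|Δx|,|Δy|) + 1 = gcd(6,72) + 1 = 6 + 1 = 7.

7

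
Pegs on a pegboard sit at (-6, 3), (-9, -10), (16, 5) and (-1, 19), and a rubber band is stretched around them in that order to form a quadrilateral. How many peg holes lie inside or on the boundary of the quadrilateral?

316

Using the shoelace formula, 2A = |[(-6)·(-10) − (-9)·3] + [(-9)·5 − 16·(-10)] + [16·19 − (-1)·5] + [(-1)·3 − (-6)·19]| = 622, so the area is 311.
The number of boundary lattice points is Σ gcd(|Δx|,|Δy|) = gcd(3,13) + gcd(25,15) + gcd(17,14) + gcd(5,16) = 1+5+1+1 = 8.
Pick's theorem gives I = A − B/2 + 1 = 311 − 8/2 + 1 = 308, so the closed region contains I + B = 308 + 8 = 316 lattice points.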